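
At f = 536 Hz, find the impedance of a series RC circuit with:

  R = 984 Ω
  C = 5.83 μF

Step 1 — Angular frequency: ω = 2π·f = 2π·536 = 3368 rad/s.
Step 2 — Component impedances:
  R: Z = R = 984 Ω
  C: Z = 1/(jωC) = -j/(ω·C) = 0 - j50.93 Ω
Step 3 — Series combination: Z_total = R + C = 984 - j50.93 Ω = 985.3∠-3.0° Ω.

Z = 984 - j50.93 Ω = 985.3∠-3.0° Ω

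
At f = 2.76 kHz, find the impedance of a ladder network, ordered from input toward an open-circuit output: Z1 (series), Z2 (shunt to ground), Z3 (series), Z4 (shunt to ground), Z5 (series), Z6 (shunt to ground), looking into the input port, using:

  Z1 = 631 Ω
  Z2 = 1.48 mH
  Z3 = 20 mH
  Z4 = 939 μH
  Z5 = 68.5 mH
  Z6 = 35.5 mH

Step 1 — Angular frequency: ω = 2π·f = 2π·2760 = 1.734e+04 rad/s.
Step 2 — Component impedances:
  Z1: Z = R = 631 Ω
  Z2: Z = jωL = j·1.734e+04·0.00148 = 0 + j25.67 Ω
  Z3: Z = jωL = j·1.734e+04·0.02 = 0 + j346.8 Ω
  Z4: Z = jωL = j·1.734e+04·0.000939 = 0 + j16.28 Ω
  Z5: Z = jωL = j·1.734e+04·0.0685 = 0 + j1188 Ω
  Z6: Z = jωL = j·1.734e+04·0.0355 = 0 + j615.6 Ω
Step 3 — Ladder network (open output): work backward from the far end, alternating series and parallel combinations. Z_in = 631 + j23.97 Ω = 631.5∠2.2° Ω.

Z = 631 + j23.97 Ω = 631.5∠2.2° Ω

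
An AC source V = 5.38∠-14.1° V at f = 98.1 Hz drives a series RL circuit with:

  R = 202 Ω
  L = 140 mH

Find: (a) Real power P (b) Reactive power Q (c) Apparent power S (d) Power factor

Step 1 — Angular frequency: ω = 2π·f = 2π·98.1 = 616.4 rad/s.
Step 2 — Component impedances:
  R: Z = R = 202 Ω
  L: Z = jωL = j·616.4·0.14 = 0 + j86.29 Ω
Step 3 — Series combination: Z_total = R + L = 202 + j86.29 Ω = 219.7∠23.1° Ω.
Step 4 — Source phasor: V = 5.38∠-14.1° V = 5.218 - j1.311 V.
Step 5 — Current: I = V / Z = 0.0195 - j0.01482 A = 0.02449∠-37.2° A.
Step 6 — Complex power: S = V·I* = 0.1212 + j0.05177 VA.
Step 7 — Real power: P = Re(S) = 0.1212 W.
Step 8 — Reactive power: Q = Im(S) = 0.05177 VAR.
Step 9 — Apparent power: |S| = 0.1318 VA.
Step 10 — Power factor: PF = P/|S| = 0.9196 (lagging).

(a) P = 0.1212 W  (b) Q = 0.05177 VAR  (c) S = 0.1318 VA  (d) PF = 0.9196 (lagging)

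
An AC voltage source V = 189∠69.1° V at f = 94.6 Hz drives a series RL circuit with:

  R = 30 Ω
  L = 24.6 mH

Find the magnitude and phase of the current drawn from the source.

Step 1 — Angular frequency: ω = 2π·f = 2π·94.6 = 594.4 rad/s.
Step 2 — Component impedances:
  R: Z = R = 30 Ω
  L: Z = jωL = j·594.4·0.0246 = 0 + j14.62 Ω
Step 3 — Series combination: Z_total = R + L = 30 + j14.62 Ω = 33.37∠26.0° Ω.
Step 4 — Source phasor: V = 189∠69.1° V = 67.42 + j176.6 V.
Step 5 — Ohm's law: I = V / Z_total = (67.42 + j176.6) / (30 + j14.62) = 4.134 + j3.871 A.
Step 6 — Convert to polar: |I| = 5.663 A, ∠I = 43.1°.

I = 5.663∠43.1° A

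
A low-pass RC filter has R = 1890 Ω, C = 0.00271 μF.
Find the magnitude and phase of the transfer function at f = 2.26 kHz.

Step 1 — Angular frequency: ω = 2π·2260 = 1.42e+04 rad/s.
Step 2 — Transfer function: H(jω) = 1/(1 + jωRC).
Step 3 — Denominator: 1 + jωRC = 1 + j·1.42e+04·1890·2.71e-09 = 1 + j0.07273.
Step 4 — H = 0.9947 - j0.07235.
Step 5 — Magnitude: |H| = 0.9974 (-0.0 dB); phase: φ = -4.2°.

|H| = 0.9974 (-0.0 dB), φ = -4.2°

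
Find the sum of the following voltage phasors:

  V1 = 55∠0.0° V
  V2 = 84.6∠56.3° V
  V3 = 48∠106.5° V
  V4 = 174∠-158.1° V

Step 1 — Convert each phasor to rectangular form:
  V1 = 55·(cos(0.0°) + j·sin(0.0°)) = 55 V
  V2 = 84.6·(cos(56.3°) + j·sin(56.3°)) = 46.94 + j70.38 V
  V3 = 48·(cos(106.5°) + j·sin(106.5°)) = -13.63 + j46.02 V
  V4 = 174·(cos(-158.1°) + j·sin(-158.1°)) = -161.4 - j64.9 V
Step 2 — Sum components: V_total = -73.14 + j51.51 V.
Step 3 — Convert to polar: |V_total| = 89.45 V, ∠V_total = 144.8°.

V_total = 89.45∠144.8° V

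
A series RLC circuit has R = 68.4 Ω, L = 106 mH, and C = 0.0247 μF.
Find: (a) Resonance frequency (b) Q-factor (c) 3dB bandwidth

Step 1 — Resonance: ω₀ = 1/√(LC) = 1/√(0.106·2.47e-08) = 1.954e+04 rad/s.
Step 2 — f₀ = ω₀/(2π) = 3110 Hz.
Step 3 — Series Q: Q = ω₀L/R = 1.954e+04·0.106/68.4 = 30.29.
Step 4 — Bandwidth: Δω = ω₀/Q = 645.3 rad/s; BW = Δω/(2π) = 102.7 Hz.

(a) f₀ = 3110 Hz  (b) Q = 30.29  (c) BW = 102.7 Hz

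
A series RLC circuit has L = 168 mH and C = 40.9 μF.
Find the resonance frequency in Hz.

Step 1 — Resonance condition Im(Z)=0 gives ω₀ = 1/√(LC).
Step 2 — ω₀ = 1/√(0.168·4.09e-05) = 381.5 rad/s.
Step 3 — f₀ = ω₀/(2π) = 60.72 Hz.

f₀ = 60.72 Hz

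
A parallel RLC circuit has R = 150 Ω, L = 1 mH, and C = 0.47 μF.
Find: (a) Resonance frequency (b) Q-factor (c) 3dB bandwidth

Step 1 — Resonance: ω₀ = 1/√(LC) = 1/√(0.001·4.7e-07) = 4.613e+04 rad/s.
Step 2 — f₀ = ω₀/(2π) = 7341 Hz.
Step 3 — Parallel Q: Q = R/(ω₀L) = 150/(4.613e+04·0.001) = 3.252.
Step 4 — Bandwidth: Δω = ω₀/Q = 1.418e+04 rad/s; BW = Δω/(2π) = 2258 Hz.

(a) f₀ = 7341 Hz  (b) Q = 3.252  (c) BW = 2258 Hz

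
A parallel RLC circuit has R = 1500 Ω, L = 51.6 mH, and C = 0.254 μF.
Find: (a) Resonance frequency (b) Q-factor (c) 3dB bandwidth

Step 1 — Resonance: ω₀ = 1/√(LC) = 1/√(0.0516·2.54e-07) = 8735 rad/s.
Step 2 — f₀ = ω₀/(2π) = 1390 Hz.
Step 3 — Parallel Q: Q = R/(ω₀L) = 1500/(8735·0.0516) = 3.328.
Step 4 — Bandwidth: Δω = ω₀/Q = 2625 rad/s; BW = Δω/(2π) = 417.7 Hz.

(a) f₀ = 1390 Hz  (b) Q = 3.328  (c) BW = 417.7 Hz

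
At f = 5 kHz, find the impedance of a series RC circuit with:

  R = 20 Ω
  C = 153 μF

Step 1 — Angular frequency: ω = 2π·f = 2π·5000 = 3.142e+04 rad/s.
Step 2 — Component impedances:
  R: Z = R = 20 Ω
  C: Z = 1/(jωC) = -j/(ω·C) = 0 - j0.208 Ω
Step 3 — Series combination: Z_total = R + C = 20 - j0.208 Ω = 20∠-0.6° Ω.

Z = 20 - j0.208 Ω = 20∠-0.6° Ω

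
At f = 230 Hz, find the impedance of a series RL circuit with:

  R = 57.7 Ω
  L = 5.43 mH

Step 1 — Angular frequency: ω = 2π·f = 2π·230 = 1445 rad/s.
Step 2 — Component impedances:
  R: Z = R = 57.7 Ω
  L: Z = jωL = j·1445·0.00543 = 0 + j7.847 Ω
Step 3 — Series combination: Z_total = R + L = 57.7 + j7.847 Ω = 58.23∠7.7° Ω.

Z = 57.7 + j7.847 Ω = 58.23∠7.7° Ω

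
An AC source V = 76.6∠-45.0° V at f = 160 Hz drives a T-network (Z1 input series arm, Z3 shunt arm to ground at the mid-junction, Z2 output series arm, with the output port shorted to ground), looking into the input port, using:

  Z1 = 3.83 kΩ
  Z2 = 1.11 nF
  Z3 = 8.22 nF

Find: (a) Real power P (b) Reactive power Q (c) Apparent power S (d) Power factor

Step 1 — Angular frequency: ω = 2π·f = 2π·160 = 1005 rad/s.
Step 2 — Component impedances:
  Z1: Z = R = 3830 Ω
  Z2: Z = 1/(jωC) = -j/(ω·C) = 0 - j8.961e+05 Ω
  Z3: Z = 1/(jωC) = -j/(ω·C) = 0 - j1.21e+05 Ω
Step 3 — With the output port shorted to ground, the output series arm Z2 runs from the junction to ground; the shunt arm Z3 also runs from the junction to ground. They appear in parallel: Z3 || Z2 = 0 - j1.066e+05 Ω.
Step 4 — Series with input arm Z1: Z_in = Z1 + (Z3 || Z2) = 3830 - j1.066e+05 Ω = 1.067e+05∠-87.9° Ω.
Step 5 — Source phasor: V = 76.6∠-45.0° V = 54.16 - j54.16 V.
Step 6 — Current: I = V / Z = 0.0005256 + j0.0004892 A = 0.000718∠42.9° A.
Step 7 — Complex power: S = V·I* = 0.001975 - j0.05496 VA.
Step 8 — Real power: P = Re(S) = 0.001975 W.
Step 9 — Reactive power: Q = Im(S) = -0.05496 VAR.
Step 10 — Apparent power: |S| = 0.055 VA.
Step 11 — Power factor: PF = P/|S| = 0.0359 (leading).

(a) P = 0.001975 W  (b) Q = -0.05496 VAR  (c) S = 0.055 VA  (d) PF = 0.0359 (leading)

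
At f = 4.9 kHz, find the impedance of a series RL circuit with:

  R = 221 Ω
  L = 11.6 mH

Step 1 — Angular frequency: ω = 2π·f = 2π·4900 = 3.079e+04 rad/s.
Step 2 — Component impedances:
  R: Z = R = 221 Ω
  L: Z = jωL = j·3.079e+04·0.0116 = 0 + j357.1 Ω
Step 3 — Series combination: Z_total = R + L = 221 + j357.1 Ω = 420∠58.3° Ω.

Z = 221 + j357.1 Ω = 420∠58.3° Ω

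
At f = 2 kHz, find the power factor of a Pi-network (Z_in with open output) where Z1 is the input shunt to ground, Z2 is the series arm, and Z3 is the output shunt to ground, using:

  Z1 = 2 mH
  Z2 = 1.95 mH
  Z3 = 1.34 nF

Step 1 — Angular frequency: ω = 2π·f = 2π·2000 = 1.257e+04 rad/s.
Step 2 — Component impedances:
  Z1: Z = jωL = j·1.257e+04·0.002 = 0 + j25.13 Ω
  Z2: Z = jωL = j·1.257e+04·0.00195 = 0 + j24.5 Ω
  Z3: Z = 1/(jωC) = -j/(ω·C) = 0 - j5.939e+04 Ω
Step 3 — With open output, the series arm Z2 and the output shunt Z3 appear in series to ground: Z2 + Z3 = 0 - j5.936e+04 Ω.
Step 4 — Parallel with input shunt Z1: Z_in = Z1 || (Z2 + Z3) = 0 + j25.14 Ω = 25.14∠90.0° Ω.
Step 5 — Power factor: PF = cos(φ) = Re(Z)/|Z| = -0/25.14 = -0.
Step 6 — Type: Im(Z) = 25.14 ⇒ lagging (phase φ = 90.0°).

PF = -0 (lagging, φ = 90.0°)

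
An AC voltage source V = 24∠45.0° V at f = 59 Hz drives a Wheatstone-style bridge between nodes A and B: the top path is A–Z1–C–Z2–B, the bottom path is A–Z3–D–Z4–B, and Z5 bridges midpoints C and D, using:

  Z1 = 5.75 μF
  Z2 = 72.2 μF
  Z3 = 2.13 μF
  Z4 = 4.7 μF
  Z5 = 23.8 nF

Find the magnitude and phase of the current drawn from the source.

Step 1 — Angular frequency: ω = 2π·f = 2π·59 = 370.7 rad/s.
Step 2 — Component impedances:
  Z1: Z = 1/(jωC) = -j/(ω·C) = 0 - j469.1 Ω
  Z2: Z = 1/(jωC) = -j/(ω·C) = 0 - j37.36 Ω
  Z3: Z = 1/(jωC) = -j/(ω·C) = 0 - j1266 Ω
  Z4: Z = 1/(jωC) = -j/(ω·C) = 0 - j573.9 Ω
  Z5: Z = 1/(jωC) = -j/(ω·C) = 0 - j1.133e+05 Ω
Step 3 — Bridge requires nodal analysis (the Z5 bridge couples midpoints C and D, so the two paths cannot be reduced to a simple series/parallel combination). Setting node B to ground and injecting 1 A at node A, the 3-node admittance system at A, C, D solves to V_A = Z_AB = 0 - j397.1 Ω = 397.1∠-90.0° Ω.
Step 4 — Source phasor: V = 24∠45.0° V = 16.97 + j16.97 V.
Step 5 — Ohm's law: I = V / Z_total = (16.97 + j16.97) / (0 - j397.1) = -0.04274 + j0.04274 A.
Step 6 — Convert to polar: |I| = 0.06044 A, ∠I = 135.0°.

I = 0.06044∠135.0° A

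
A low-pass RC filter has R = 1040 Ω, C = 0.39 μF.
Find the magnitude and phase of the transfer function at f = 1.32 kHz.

Step 1 — Angular frequency: ω = 2π·1320 = 8294 rad/s.
Step 2 — Transfer function: H(jω) = 1/(1 + jωRC).
Step 3 — Denominator: 1 + jωRC = 1 + j·8294·1040·3.9e-07 = 1 + j3.364.
Step 4 — H = 0.08119 - j0.2731.
Step 5 — Magnitude: |H| = 0.2849 (-10.9 dB); phase: φ = -73.4°.

|H| = 0.2849 (-10.9 dB), φ = -73.4°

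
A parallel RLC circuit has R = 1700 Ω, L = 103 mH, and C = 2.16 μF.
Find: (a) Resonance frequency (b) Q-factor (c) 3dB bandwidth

Step 1 — Resonance: ω₀ = 1/√(LC) = 1/√(0.103·2.16e-06) = 2120 rad/s.
Step 2 — f₀ = ω₀/(2π) = 337.4 Hz.
Step 3 — Parallel Q: Q = R/(ω₀L) = 1700/(2120·0.103) = 7.785.
Step 4 — Bandwidth: Δω = ω₀/Q = 272.3 rad/s; BW = Δω/(2π) = 43.34 Hz.

(a) f₀ = 337.4 Hz  (b) Q = 7.785  (c) BW = 43.34 Hz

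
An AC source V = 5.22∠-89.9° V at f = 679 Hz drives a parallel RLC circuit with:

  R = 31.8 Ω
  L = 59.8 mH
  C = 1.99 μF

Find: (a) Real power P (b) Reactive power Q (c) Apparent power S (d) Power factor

Step 1 — Angular frequency: ω = 2π·f = 2π·679 = 4266 rad/s.
Step 2 — Component impedances:
  R: Z = R = 31.8 Ω
  L: Z = jωL = j·4266·0.0598 = 0 + j255.1 Ω
  C: Z = 1/(jωC) = -j/(ω·C) = 0 - j117.8 Ω
Step 3 — Parallel combination: 1/Z_total = 1/R + 1/L + 1/C; Z_total = 31.14 - j4.526 Ω = 31.47∠-8.3° Ω.
Step 4 — Source phasor: V = 5.22∠-89.9° V = 0.009111 - j5.22 V.
Step 5 — Current: I = V / Z = 0.02414 - j0.1641 A = 0.1659∠-81.6° A.
Step 6 — Complex power: S = V·I* = 0.8569 - j0.1245 VA.
Step 7 — Real power: P = Re(S) = 0.8569 W.
Step 8 — Reactive power: Q = Im(S) = -0.1245 VAR.
Step 9 — Apparent power: |S| = 0.8659 VA.
Step 10 — Power factor: PF = P/|S| = 0.9896 (leading).

(a) P = 0.8569 W  (b) Q = -0.1245 VAR  (c) S = 0.8659 VA  (d) PF = 0.9896 (leading)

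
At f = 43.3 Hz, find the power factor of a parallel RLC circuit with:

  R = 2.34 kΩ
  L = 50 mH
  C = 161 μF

Step 1 — Angular frequency: ω = 2π·f = 2π·43.3 = 272.1 rad/s.
Step 2 — Component impedances:
  R: Z = R = 2340 Ω
  L: Z = jωL = j·272.1·0.05 = 0 + j13.6 Ω
  C: Z = 1/(jωC) = -j/(ω·C) = 0 - j22.83 Ω
Step 3 — Parallel combination: 1/Z_total = 1/R + 1/L + 1/C; Z_total = 0.484 + j33.65 Ω = 33.65∠89.2° Ω.
Step 4 — Power factor: PF = cos(φ) = Re(Z)/|Z| = 0.484/33.65 = 0.01438.
Step 5 — Type: Im(Z) = 33.65 ⇒ lagging (phase φ = 89.2°).

PF = 0.01438 (lagging, φ = 89.2°)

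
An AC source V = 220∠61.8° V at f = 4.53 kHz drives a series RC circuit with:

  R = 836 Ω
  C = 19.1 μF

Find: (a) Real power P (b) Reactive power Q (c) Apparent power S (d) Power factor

Step 1 — Angular frequency: ω = 2π·f = 2π·4530 = 2.846e+04 rad/s.
Step 2 — Component impedances:
  R: Z = R = 836 Ω
  C: Z = 1/(jωC) = -j/(ω·C) = 0 - j1.839 Ω
Step 3 — Series combination: Z_total = R + C = 836 - j1.839 Ω = 836∠-0.1° Ω.
Step 4 — Source phasor: V = 220∠61.8° V = 104 + j193.9 V.
Step 5 — Current: I = V / Z = 0.1238 + j0.2322 A = 0.2632∠61.9° A.
Step 6 — Complex power: S = V·I* = 57.89 - j0.1274 VA.
Step 7 — Real power: P = Re(S) = 57.89 W.
Step 8 — Reactive power: Q = Im(S) = -0.1274 VAR.
Step 9 — Apparent power: |S| = 57.89 VA.
Step 10 — Power factor: PF = P/|S| = 1 (leading).

(a) P = 57.89 W  (b) Q = -0.1274 VAR  (c) S = 57.89 VA  (d) PF = 1 (leading)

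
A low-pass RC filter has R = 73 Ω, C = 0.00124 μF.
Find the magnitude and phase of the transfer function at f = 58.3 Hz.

Step 1 — Angular frequency: ω = 2π·58.3 = 366.3 rad/s.
Step 2 — Transfer function: H(jω) = 1/(1 + jωRC).
Step 3 — Denominator: 1 + jωRC = 1 + j·366.3·73·1.24e-09 = 1 + j3.316e-05.
Step 4 — H = 1 - j3.316e-05.
Step 5 — Magnitude: |H| = 1 (-0.0 dB); phase: φ = -0.0°.

|H| = 1 (-0.0 dB), φ = -0.0°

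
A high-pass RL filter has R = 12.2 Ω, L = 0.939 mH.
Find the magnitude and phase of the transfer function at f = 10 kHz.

Step 1 — Angular frequency: ω = 2π·1e+04 = 6.283e+04 rad/s.
Step 2 — Transfer function: H(jω) = jωL/(R + jωL).
Step 3 — Numerator jωL = j·59; denominator R + jωL = 12.2 + j59.
Step 4 — H = 0.959 + j0.1983.
Step 5 — Magnitude: |H| = 0.9793 (-0.2 dB); phase: φ = 11.7°.

|H| = 0.9793 (-0.2 dB), φ = 11.7°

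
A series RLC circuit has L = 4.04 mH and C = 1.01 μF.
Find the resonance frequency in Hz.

Step 1 — Resonance condition Im(Z)=0 gives ω₀ = 1/√(LC).
Step 2 — ω₀ = 1/√(0.00404·1.01e-06) = 1.565e+04 rad/s.
Step 3 — f₀ = ω₀/(2π) = 2492 Hz.

f₀ = 2492 Hz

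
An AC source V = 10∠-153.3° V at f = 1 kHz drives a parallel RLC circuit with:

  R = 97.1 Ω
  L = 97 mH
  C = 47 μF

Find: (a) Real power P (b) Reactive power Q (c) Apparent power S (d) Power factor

Step 1 — Angular frequency: ω = 2π·f = 2π·1000 = 6283 rad/s.
Step 2 — Component impedances:
  R: Z = R = 97.1 Ω
  L: Z = jωL = j·6283·0.097 = 0 + j609.5 Ω
  C: Z = 1/(jωC) = -j/(ω·C) = 0 - j3.386 Ω
Step 3 — Parallel combination: 1/Z_total = 1/R + 1/L + 1/C; Z_total = 0.1193 - j3.401 Ω = 3.403∠-88.0° Ω.
Step 4 — Source phasor: V = 10∠-153.3° V = -8.934 - j4.493 V.
Step 5 — Current: I = V / Z = 1.228 - j2.67 A = 2.938∠-65.3° A.
Step 6 — Complex power: S = V·I* = 1.03 - j29.37 VA.
Step 7 — Real power: P = Re(S) = 1.03 W.
Step 8 — Reactive power: Q = Im(S) = -29.37 VAR.
Step 9 — Apparent power: |S| = 29.38 VA.
Step 10 — Power factor: PF = P/|S| = 0.03505 (leading).

(a) P = 1.03 W  (b) Q = -29.37 VAR  (c) S = 29.38 VA  (d) PF = 0.03505 (leading)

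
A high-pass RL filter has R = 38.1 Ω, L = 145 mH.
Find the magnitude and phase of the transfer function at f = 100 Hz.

Step 1 — Angular frequency: ω = 2π·100 = 628.3 rad/s.
Step 2 — Transfer function: H(jω) = jωL/(R + jωL).
Step 3 — Numerator jωL = j·91.11; denominator R + jωL = 38.1 + j91.11.
Step 4 — H = 0.8511 + j0.3559.
Step 5 — Magnitude: |H| = 0.9226 (-0.7 dB); phase: φ = 22.7°.

|H| = 0.9226 (-0.7 dB), φ = 22.7°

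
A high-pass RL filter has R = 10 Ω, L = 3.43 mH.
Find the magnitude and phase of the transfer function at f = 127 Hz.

Step 1 — Angular frequency: ω = 2π·127 = 798 rad/s.
Step 2 — Transfer function: H(jω) = jωL/(R + jωL).
Step 3 — Numerator jωL = j·2.737; denominator R + jωL = 10 + j2.737.
Step 4 — H = 0.06969 + j0.2546.
Step 5 — Magnitude: |H| = 0.264 (-11.6 dB); phase: φ = 74.7°.

|H| = 0.264 (-11.6 dB), φ = 74.7°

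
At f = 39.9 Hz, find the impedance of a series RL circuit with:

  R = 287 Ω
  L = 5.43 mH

Step 1 — Angular frequency: ω = 2π·f = 2π·39.9 = 250.7 rad/s.
Step 2 — Component impedances:
  R: Z = R = 287 Ω
  L: Z = jωL = j·250.7·0.00543 = 0 + j1.361 Ω
Step 3 — Series combination: Z_total = R + L = 287 + j1.361 Ω = 287∠0.3° Ω.

Z = 287 + j1.361 Ω = 287∠0.3° Ω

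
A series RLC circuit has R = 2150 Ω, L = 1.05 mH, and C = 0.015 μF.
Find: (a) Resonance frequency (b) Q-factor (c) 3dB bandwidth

Step 1 — Resonance: ω₀ = 1/√(LC) = 1/√(0.00105·1.5e-08) = 2.52e+05 rad/s.
Step 2 — f₀ = ω₀/(2π) = 4.01e+04 Hz.
Step 3 — Series Q: Q = ω₀L/R = 2.52e+05·0.00105/2150 = 0.1231.
Step 4 — Bandwidth: Δω = ω₀/Q = 2.048e+06 rad/s; BW = Δω/(2π) = 3.259e+05 Hz.

(a) f₀ = 4.01e+04 Hz  (b) Q = 0.1231  (c) BW = 3.259e+05 Hz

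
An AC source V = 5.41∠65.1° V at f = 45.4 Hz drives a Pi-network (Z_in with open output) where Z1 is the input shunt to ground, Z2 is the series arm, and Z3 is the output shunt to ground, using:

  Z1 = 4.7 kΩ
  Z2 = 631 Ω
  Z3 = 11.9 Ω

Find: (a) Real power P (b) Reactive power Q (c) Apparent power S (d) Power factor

Step 1 — Angular frequency: ω = 2π·f = 2π·45.4 = 285.3 rad/s.
Step 2 — Component impedances:
  Z1: Z = R = 4700 Ω
  Z2: Z = R = 631 Ω
  Z3: Z = R = 11.9 Ω
Step 3 — With open output, the series arm Z2 and the output shunt Z3 appear in series to ground: Z2 + Z3 = 642.9 Ω.
Step 4 — Parallel with input shunt Z1: Z_in = Z1 || (Z2 + Z3) = 565.5 Ω = 565.5∠0.0° Ω.
Step 5 — Source phasor: V = 5.41∠65.1° V = 2.278 + j4.907 V.
Step 6 — Current: I = V / Z = 0.004028 + j0.008677 A = 0.009566∠65.1° A.
Step 7 — Complex power: S = V·I* = 0.05175 VA.
Step 8 — Real power: P = Re(S) = 0.05175 W.
Step 9 — Reactive power: Q = Im(S) = 0 VAR.
Step 10 — Apparent power: |S| = 0.05175 VA.
Step 11 — Power factor: PF = P/|S| = 1 (unity).

(a) P = 0.05175 W  (b) Q = 0 VAR  (c) S = 0.05175 VA  (d) PF = 1 (unity)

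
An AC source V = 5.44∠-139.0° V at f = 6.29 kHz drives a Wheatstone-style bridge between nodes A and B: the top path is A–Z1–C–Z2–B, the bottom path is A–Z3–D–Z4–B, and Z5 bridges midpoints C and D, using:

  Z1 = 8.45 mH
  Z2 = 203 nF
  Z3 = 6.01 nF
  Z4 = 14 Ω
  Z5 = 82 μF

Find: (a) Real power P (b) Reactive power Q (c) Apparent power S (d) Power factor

Step 1 — Angular frequency: ω = 2π·f = 2π·6290 = 3.952e+04 rad/s.
Step 2 — Component impedances:
  Z1: Z = jωL = j·3.952e+04·0.00845 = 0 + j334 Ω
  Z2: Z = 1/(jωC) = -j/(ω·C) = 0 - j124.6 Ω
  Z3: Z = 1/(jωC) = -j/(ω·C) = 0 - j4210 Ω
  Z4: Z = R = 14 Ω
  Z5: Z = 1/(jωC) = -j/(ω·C) = 0 - j0.3086 Ω
Step 3 — Bridge requires nodal analysis (the Z5 bridge couples midpoints C and D, so the two paths cannot be reduced to a simple series/parallel combination). Setting node B to ground and injecting 1 A at node A, the 3-node admittance system at A, C, D solves to V_A = Z_AB = 13.75 + j360.8 Ω = 361.1∠87.8° Ω.
Step 4 — Source phasor: V = 5.44∠-139.0° V = -4.106 - j3.569 V.
Step 5 — Current: I = V / Z = -0.01031 + j0.01099 A = 0.01507∠133.2° A.
Step 6 — Complex power: S = V·I* = 0.003121 + j0.0819 VA.
Step 7 — Real power: P = Re(S) = 0.003121 W.
Step 8 — Reactive power: Q = Im(S) = 0.0819 VAR.
Step 9 — Apparent power: |S| = 0.08196 VA.
Step 10 — Power factor: PF = P/|S| = 0.03809 (lagging).

(a) P = 0.003121 W  (b) Q = 0.0819 VAR  (c) S = 0.08196 VA  (d) PF = 0.03809 (lagging)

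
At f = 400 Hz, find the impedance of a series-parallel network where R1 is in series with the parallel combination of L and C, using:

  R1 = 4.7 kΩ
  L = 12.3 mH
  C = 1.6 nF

Step 1 — Angular frequency: ω = 2π·f = 2π·400 = 2513 rad/s.
Step 2 — Component impedances:
  R1: Z = R = 4700 Ω
  L: Z = jωL = j·2513·0.0123 = 0 + j30.91 Ω
  C: Z = 1/(jωC) = -j/(ω·C) = 0 - j2.487e+05 Ω
Step 3 — Parallel branch: L || C = 1/(1/L + 1/C) = 0 + j30.92 Ω.
Step 4 — Series with R1: Z_total = R1 + (L || C) = 4700 + j30.92 Ω = 4700∠0.4° Ω.

Z = 4700 + j30.92 Ω = 4700∠0.4° Ω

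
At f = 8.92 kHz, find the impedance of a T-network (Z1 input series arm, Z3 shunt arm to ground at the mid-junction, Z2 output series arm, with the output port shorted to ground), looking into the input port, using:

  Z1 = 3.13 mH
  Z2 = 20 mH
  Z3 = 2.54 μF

Step 1 — Angular frequency: ω = 2π·f = 2π·8920 = 5.605e+04 rad/s.
Step 2 — Component impedances:
  Z1: Z = jωL = j·5.605e+04·0.00313 = 0 + j175.4 Ω
  Z2: Z = jωL = j·5.605e+04·0.02 = 0 + j1121 Ω
  Z3: Z = 1/(jωC) = -j/(ω·C) = 0 - j7.025 Ω
Step 3 — With the output port shorted to ground, the output series arm Z2 runs from the junction to ground; the shunt arm Z3 also runs from the junction to ground. They appear in parallel: Z3 || Z2 = 0 - j7.069 Ω.
Step 4 — Series with input arm Z1: Z_in = Z1 + (Z3 || Z2) = 0 + j168.4 Ω = 168.4∠90.0° Ω.

Z = 0 + j168.4 Ω = 168.4∠90.0° Ω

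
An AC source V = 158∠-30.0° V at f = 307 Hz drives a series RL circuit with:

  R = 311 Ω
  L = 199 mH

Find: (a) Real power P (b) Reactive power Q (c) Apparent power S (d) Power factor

Step 1 — Angular frequency: ω = 2π·f = 2π·307 = 1929 rad/s.
Step 2 — Component impedances:
  R: Z = R = 311 Ω
  L: Z = jωL = j·1929·0.199 = 0 + j383.9 Ω
Step 3 — Series combination: Z_total = R + L = 311 + j383.9 Ω = 494∠51.0° Ω.
Step 4 — Source phasor: V = 158∠-30.0° V = 136.8 - j79 V.
Step 5 — Current: I = V / Z = 0.05011 - j0.3159 A = 0.3198∠-81.0° A.
Step 6 — Complex power: S = V·I* = 31.81 + j39.26 VA.
Step 7 — Real power: P = Re(S) = 31.81 W.
Step 8 — Reactive power: Q = Im(S) = 39.26 VAR.
Step 9 — Apparent power: |S| = 50.53 VA.
Step 10 — Power factor: PF = P/|S| = 0.6295 (lagging).

(a) P = 31.81 W  (b) Q = 39.26 VAR  (c) S = 50.53 VA  (d) PF = 0.6295 (lagging)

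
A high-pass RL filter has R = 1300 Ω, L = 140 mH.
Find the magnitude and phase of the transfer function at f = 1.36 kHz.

Step 1 — Angular frequency: ω = 2π·1360 = 8545 rad/s.
Step 2 — Transfer function: H(jω) = jωL/(R + jωL).
Step 3 — Numerator jωL = j·1196; denominator R + jωL = 1300 + j1196.
Step 4 — H = 0.4585 + j0.4983.
Step 5 — Magnitude: |H| = 0.6772 (-3.4 dB); phase: φ = 47.4°.

|H| = 0.6772 (-3.4 dB), φ = 47.4°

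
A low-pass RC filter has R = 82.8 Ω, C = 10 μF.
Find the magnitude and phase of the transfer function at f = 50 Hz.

Step 1 — Angular frequency: ω = 2π·50 = 314.2 rad/s.
Step 2 — Transfer function: H(jω) = 1/(1 + jωRC).
Step 3 — Denominator: 1 + jωRC = 1 + j·314.2·82.8·1e-05 = 1 + j0.2601.
Step 4 — H = 0.9366 - j0.2436.
Step 5 — Magnitude: |H| = 0.9678 (-0.3 dB); phase: φ = -14.6°.

|H| = 0.9678 (-0.3 dB), φ = -14.6°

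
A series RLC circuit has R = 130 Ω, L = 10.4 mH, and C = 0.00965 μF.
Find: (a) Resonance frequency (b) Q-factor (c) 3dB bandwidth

Step 1 — Resonance: ω₀ = 1/√(LC) = 1/√(0.0104·9.65e-09) = 9.982e+04 rad/s.
Step 2 — f₀ = ω₀/(2π) = 1.589e+04 Hz.
Step 3 — Series Q: Q = ω₀L/R = 9.982e+04·0.0104/130 = 7.986.
Step 4 — Bandwidth: Δω = ω₀/Q = 1.25e+04 rad/s; BW = Δω/(2π) = 1989 Hz.

(a) f₀ = 1.589e+04 Hz  (b) Q = 7.986  (c) BW = 1989 Hz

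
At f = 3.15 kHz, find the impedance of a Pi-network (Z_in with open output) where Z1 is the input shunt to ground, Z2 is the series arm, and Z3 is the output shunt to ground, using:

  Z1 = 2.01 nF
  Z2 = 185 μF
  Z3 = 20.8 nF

Step 1 — Angular frequency: ω = 2π·f = 2π·3150 = 1.979e+04 rad/s.
Step 2 — Component impedances:
  Z1: Z = 1/(jωC) = -j/(ω·C) = 0 - j2.514e+04 Ω
  Z2: Z = 1/(jωC) = -j/(ω·C) = 0 - j0.2731 Ω
  Z3: Z = 1/(jωC) = -j/(ω·C) = 0 - j2429 Ω
Step 3 — With open output, the series arm Z2 and the output shunt Z3 appear in series to ground: Z2 + Z3 = 0 - j2429 Ω.
Step 4 — Parallel with input shunt Z1: Z_in = Z1 || (Z2 + Z3) = 0 - j2215 Ω = 2215∠-90.0° Ω.

Z = 0 - j2215 Ω = 2215∠-90.0° Ω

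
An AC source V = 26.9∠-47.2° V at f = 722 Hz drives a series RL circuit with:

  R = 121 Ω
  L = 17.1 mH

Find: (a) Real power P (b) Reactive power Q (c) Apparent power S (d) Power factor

Step 1 — Angular frequency: ω = 2π·f = 2π·722 = 4536 rad/s.
Step 2 — Component impedances:
  R: Z = R = 121 Ω
  L: Z = jωL = j·4536·0.0171 = 0 + j77.57 Ω
Step 3 — Series combination: Z_total = R + L = 121 + j77.57 Ω = 143.7∠32.7° Ω.
Step 4 — Source phasor: V = 26.9∠-47.2° V = 18.28 - j19.74 V.
Step 5 — Current: I = V / Z = 0.03294 - j0.1842 A = 0.1872∠-79.9° A.
Step 6 — Complex power: S = V·I* = 4.238 + j2.717 VA.
Step 7 — Real power: P = Re(S) = 4.238 W.
Step 8 — Reactive power: Q = Im(S) = 2.717 VAR.
Step 9 — Apparent power: |S| = 5.034 VA.
Step 10 — Power factor: PF = P/|S| = 0.8418 (lagging).

(a) P = 4.238 W  (b) Q = 2.717 VAR  (c) S = 5.034 VA  (d) PF = 0.8418 (lagging)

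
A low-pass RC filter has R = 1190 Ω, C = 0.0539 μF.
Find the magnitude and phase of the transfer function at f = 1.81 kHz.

Step 1 — Angular frequency: ω = 2π·1810 = 1.137e+04 rad/s.
Step 2 — Transfer function: H(jω) = 1/(1 + jωRC).
Step 3 — Denominator: 1 + jωRC = 1 + j·1.137e+04·1190·5.39e-08 = 1 + j0.7294.
Step 4 — H = 0.6527 - j0.4761.
Step 5 — Magnitude: |H| = 0.8079 (-1.9 dB); phase: φ = -36.1°.

|H| = 0.8079 (-1.9 dB), φ = -36.1°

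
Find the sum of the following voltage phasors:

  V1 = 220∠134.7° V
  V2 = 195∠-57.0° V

Step 1 — Convert each phasor to rectangular form:
  V1 = 220·(cos(134.7°) + j·sin(134.7°)) = -154.7 + j156.4 V
  V2 = 195·(cos(-57.0°) + j·sin(-57.0°)) = 106.2 - j163.5 V
Step 2 — Sum components: V_total = -48.54 - j7.165 V.
Step 3 — Convert to polar: |V_total| = 49.07 V, ∠V_total = -171.6°.

V_total = 49.07∠-171.6° V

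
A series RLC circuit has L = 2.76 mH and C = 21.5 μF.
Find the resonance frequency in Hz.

Step 1 — Resonance condition Im(Z)=0 gives ω₀ = 1/√(LC).
Step 2 — ω₀ = 1/√(0.00276·2.15e-05) = 4105 rad/s.
Step 3 — f₀ = ω₀/(2π) = 653.4 Hz.

f₀ = 653.4 Hz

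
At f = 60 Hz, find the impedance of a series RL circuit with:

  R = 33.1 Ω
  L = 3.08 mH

Step 1 — Angular frequency: ω = 2π·f = 2π·60 = 377 rad/s.
Step 2 — Component impedances:
  R: Z = R = 33.1 Ω
  L: Z = jωL = j·377·0.00308 = 0 + j1.161 Ω
Step 3 — Series combination: Z_total = R + L = 33.1 + j1.161 Ω = 33.12∠2.0° Ω.

Z = 33.1 + j1.161 Ω = 33.12∠2.0° Ω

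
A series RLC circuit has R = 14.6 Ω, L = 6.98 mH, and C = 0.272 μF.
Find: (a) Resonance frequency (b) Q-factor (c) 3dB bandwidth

Step 1 — Resonance condition Im(Z)=0 gives ω₀ = 1/√(LC).
Step 2 — ω₀ = 1/√(0.00698·2.72e-07) = 2.295e+04 rad/s.
Step 3 — f₀ = ω₀/(2π) = 3653 Hz.
Step 4 — Series Q: Q = ω₀L/R = 2.295e+04·0.00698/14.6 = 10.97.
Step 5 — 3dB bandwidth: Δω = ω₀/Q = 2092 rad/s; BW = Δω/(2π) = 332.9 Hz.

(a) f₀ = 3653 Hz  (b) Q = 10.97  (c) BW = 332.9 Hz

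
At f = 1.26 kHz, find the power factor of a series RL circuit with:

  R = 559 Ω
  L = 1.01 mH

Step 1 — Angular frequency: ω = 2π·f = 2π·1260 = 7917 rad/s.
Step 2 — Component impedances:
  R: Z = R = 559 Ω
  L: Z = jωL = j·7917·0.00101 = 0 + j7.996 Ω
Step 3 — Series combination: Z_total = R + L = 559 + j7.996 Ω = 559.1∠0.8° Ω.
Step 4 — Power factor: PF = cos(φ) = Re(Z)/|Z| = 559/559.06 = 0.9999.
Step 5 — Type: Im(Z) = 7.996 ⇒ lagging (phase φ = 0.8°).

PF = 0.9999 (lagging, φ = 0.8°)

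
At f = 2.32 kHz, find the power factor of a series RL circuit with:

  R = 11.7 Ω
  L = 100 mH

Step 1 — Angular frequency: ω = 2π·f = 2π·2320 = 1.458e+04 rad/s.
Step 2 — Component impedances:
  R: Z = R = 11.7 Ω
  L: Z = jωL = j·1.458e+04·0.1 = 0 + j1458 Ω
Step 3 — Series combination: Z_total = R + L = 11.7 + j1458 Ω = 1458∠89.5° Ω.
Step 4 — Power factor: PF = cos(φ) = Re(Z)/|Z| = 11.7/1457.7 = 0.008026.
Step 5 — Type: Im(Z) = 1458 ⇒ lagging (phase φ = 89.5°).

PF = 0.008026 (lagging, φ = 89.5°)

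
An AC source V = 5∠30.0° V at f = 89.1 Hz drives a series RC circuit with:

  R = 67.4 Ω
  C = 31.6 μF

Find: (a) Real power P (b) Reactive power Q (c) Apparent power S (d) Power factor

Step 1 — Angular frequency: ω = 2π·f = 2π·89.1 = 559.8 rad/s.
Step 2 — Component impedances:
  R: Z = R = 67.4 Ω
  C: Z = 1/(jωC) = -j/(ω·C) = 0 - j56.53 Ω
Step 3 — Series combination: Z_total = R + C = 67.4 - j56.53 Ω = 87.97∠-40.0° Ω.
Step 4 — Source phasor: V = 5∠30.0° V = 4.33 + j2.5 V.
Step 5 — Current: I = V / Z = 0.01945 + j0.05341 A = 0.05684∠70.0° A.
Step 6 — Complex power: S = V·I* = 0.2178 - j0.1826 VA.
Step 7 — Real power: P = Re(S) = 0.2178 W.
Step 8 — Reactive power: Q = Im(S) = -0.1826 VAR.
Step 9 — Apparent power: |S| = 0.2842 VA.
Step 10 — Power factor: PF = P/|S| = 0.7662 (leading).

(a) P = 0.2178 W  (b) Q = -0.1826 VAR  (c) S = 0.2842 VA  (d) PF = 0.7662 (leading)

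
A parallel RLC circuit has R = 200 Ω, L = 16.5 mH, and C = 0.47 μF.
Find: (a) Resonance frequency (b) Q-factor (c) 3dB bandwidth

Step 1 — Resonance: ω₀ = 1/√(LC) = 1/√(0.0165·4.7e-07) = 1.136e+04 rad/s.
Step 2 — f₀ = ω₀/(2π) = 1807 Hz.
Step 3 — Parallel Q: Q = R/(ω₀L) = 200/(1.136e+04·0.0165) = 1.067.
Step 4 — Bandwidth: Δω = ω₀/Q = 1.064e+04 rad/s; BW = Δω/(2π) = 1693 Hz.

(a) f₀ = 1807 Hz  (b) Q = 1.067  (c) BW = 1693 Hz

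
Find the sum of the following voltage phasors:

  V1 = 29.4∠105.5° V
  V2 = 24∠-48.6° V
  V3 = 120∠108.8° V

Step 1 — Convert each phasor to rectangular form:
  V1 = 29.4·(cos(105.5°) + j·sin(105.5°)) = -7.857 + j28.33 V
  V2 = 24·(cos(-48.6°) + j·sin(-48.6°)) = 15.87 - j18 V
  V3 = 120·(cos(108.8°) + j·sin(108.8°)) = -38.67 + j113.6 V
Step 2 — Sum components: V_total = -30.66 + j123.9 V.
Step 3 — Convert to polar: |V_total| = 127.7 V, ∠V_total = 103.9°.

V_total = 127.7∠103.9° V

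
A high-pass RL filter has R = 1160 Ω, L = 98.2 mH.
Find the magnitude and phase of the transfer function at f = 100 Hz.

Step 1 — Angular frequency: ω = 2π·100 = 628.3 rad/s.
Step 2 — Transfer function: H(jω) = jωL/(R + jωL).
Step 3 — Numerator jωL = j·61.7; denominator R + jωL = 1160 + j61.7.
Step 4 — H = 0.002821 + j0.05304.
Step 5 — Magnitude: |H| = 0.05312 (-25.5 dB); phase: φ = 87.0°.

|H| = 0.05312 (-25.5 dB), φ = 87.0°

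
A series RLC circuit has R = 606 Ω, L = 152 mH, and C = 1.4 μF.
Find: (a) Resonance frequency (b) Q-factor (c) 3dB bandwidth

Step 1 — Resonance: ω₀ = 1/√(LC) = 1/√(0.152·1.4e-06) = 2168 rad/s.
Step 2 — f₀ = ω₀/(2π) = 345 Hz.
Step 3 — Series Q: Q = ω₀L/R = 2168·0.152/606 = 0.5437.
Step 4 — Bandwidth: Δω = ω₀/Q = 3987 rad/s; BW = Δω/(2π) = 634.5 Hz.

(a) f₀ = 345 Hz  (b) Q = 0.5437  (c) BW = 634.5 Hz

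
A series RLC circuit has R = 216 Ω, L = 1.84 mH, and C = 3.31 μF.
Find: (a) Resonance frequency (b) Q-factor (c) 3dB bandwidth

Step 1 — Resonance condition Im(Z)=0 gives ω₀ = 1/√(LC).
Step 2 — ω₀ = 1/√(0.00184·3.31e-06) = 1.281e+04 rad/s.
Step 3 — f₀ = ω₀/(2π) = 2039 Hz.
Step 4 — Series Q: Q = ω₀L/R = 1.281e+04·0.00184/216 = 0.1092.
Step 5 — 3dB bandwidth: Δω = ω₀/Q = 1.174e+05 rad/s; BW = Δω/(2π) = 1.868e+04 Hz.

(a) f₀ = 2039 Hz  (b) Q = 0.1092  (c) BW = 1.868e+04 Hz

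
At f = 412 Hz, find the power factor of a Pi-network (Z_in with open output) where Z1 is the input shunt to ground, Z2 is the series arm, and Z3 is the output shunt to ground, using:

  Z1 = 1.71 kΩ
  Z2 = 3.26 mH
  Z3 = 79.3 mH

Step 1 — Angular frequency: ω = 2π·f = 2π·412 = 2589 rad/s.
Step 2 — Component impedances:
  Z1: Z = R = 1710 Ω
  Z2: Z = jωL = j·2589·0.00326 = 0 + j8.439 Ω
  Z3: Z = jωL = j·2589·0.0793 = 0 + j205.3 Ω
Step 3 — With open output, the series arm Z2 and the output shunt Z3 appear in series to ground: Z2 + Z3 = 0 + j213.7 Ω.
Step 4 — Parallel with input shunt Z1: Z_in = Z1 || (Z2 + Z3) = 26.3 + j210.4 Ω = 212.1∠82.9° Ω.
Step 5 — Power factor: PF = cos(φ) = Re(Z)/|Z| = 26.3/212.1 = 0.124.
Step 6 — Type: Im(Z) = 210.4 ⇒ lagging (phase φ = 82.9°).

PF = 0.124 (lagging, φ = 82.9°)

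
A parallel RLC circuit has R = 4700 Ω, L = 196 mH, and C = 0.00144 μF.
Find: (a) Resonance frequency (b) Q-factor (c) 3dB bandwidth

Step 1 — Resonance: ω₀ = 1/√(LC) = 1/√(0.196·1.44e-09) = 5.952e+04 rad/s.
Step 2 — f₀ = ω₀/(2π) = 9474 Hz.
Step 3 — Parallel Q: Q = R/(ω₀L) = 4700/(5.952e+04·0.196) = 0.4029.
Step 4 — Bandwidth: Δω = ω₀/Q = 1.478e+05 rad/s; BW = Δω/(2π) = 2.352e+04 Hz.

(a) f₀ = 9474 Hz  (b) Q = 0.4029  (c) BW = 2.352e+04 Hz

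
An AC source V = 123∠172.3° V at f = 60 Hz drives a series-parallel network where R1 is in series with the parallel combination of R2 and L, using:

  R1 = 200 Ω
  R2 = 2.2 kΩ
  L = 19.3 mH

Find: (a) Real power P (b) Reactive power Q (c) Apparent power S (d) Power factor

Step 1 — Angular frequency: ω = 2π·f = 2π·60 = 377 rad/s.
Step 2 — Component impedances:
  R1: Z = R = 200 Ω
  R2: Z = R = 2200 Ω
  L: Z = jωL = j·377·0.0193 = 0 + j7.276 Ω
Step 3 — Parallel branch: R2 || L = 1/(1/R2 + 1/L) = 0.02406 + j7.276 Ω.
Step 4 — Series with R1: Z_total = R1 + (R2 || L) = 200 + j7.276 Ω = 200.2∠2.1° Ω.
Step 5 — Source phasor: V = 123∠172.3° V = -121.9 + j16.48 V.
Step 6 — Current: I = V / Z = -0.6056 + j0.1044 A = 0.6145∠170.2° A.
Step 7 — Complex power: S = V·I* = 75.54 + j2.748 VA.
Step 8 — Real power: P = Re(S) = 75.54 W.
Step 9 — Reactive power: Q = Im(S) = 2.748 VAR.
Step 10 — Apparent power: |S| = 75.59 VA.
Step 11 — Power factor: PF = P/|S| = 0.9993 (lagging).

(a) P = 75.54 W  (b) Q = 2.748 VAR  (c) S = 75.59 VA  (d) PF = 0.9993 (lagging)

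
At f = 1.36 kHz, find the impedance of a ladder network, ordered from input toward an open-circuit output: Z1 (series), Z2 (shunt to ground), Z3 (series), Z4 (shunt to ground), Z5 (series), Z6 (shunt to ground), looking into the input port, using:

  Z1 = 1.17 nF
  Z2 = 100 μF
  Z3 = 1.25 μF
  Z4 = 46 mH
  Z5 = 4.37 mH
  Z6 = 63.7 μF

Step 1 — Angular frequency: ω = 2π·f = 2π·1360 = 8545 rad/s.
Step 2 — Component impedances:
  Z1: Z = 1/(jωC) = -j/(ω·C) = 0 - j1e+05 Ω
  Z2: Z = 1/(jωC) = -j/(ω·C) = 0 - j1.17 Ω
  Z3: Z = 1/(jωC) = -j/(ω·C) = 0 - j93.62 Ω
  Z4: Z = jωL = j·8545·0.046 = 0 + j393.1 Ω
  Z5: Z = jωL = j·8545·0.00437 = 0 + j37.34 Ω
  Z6: Z = 1/(jωC) = -j/(ω·C) = 0 - j1.837 Ω
Step 3 — Ladder network (open output): work backward from the far end, alternating series and parallel combinations. Z_in = 0 - j1e+05 Ω = 1e+05∠-90.0° Ω.

Z = 0 - j1e+05 Ω = 1e+05∠-90.0° Ω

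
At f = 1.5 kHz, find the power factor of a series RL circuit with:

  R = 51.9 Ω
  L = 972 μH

Step 1 — Angular frequency: ω = 2π·f = 2π·1500 = 9425 rad/s.
Step 2 — Component impedances:
  R: Z = R = 51.9 Ω
  L: Z = jωL = j·9425·0.000972 = 0 + j9.161 Ω
Step 3 — Series combination: Z_total = R + L = 51.9 + j9.161 Ω = 52.7∠10.0° Ω.
Step 4 — Power factor: PF = cos(φ) = Re(Z)/|Z| = 51.9/52.7 = 0.9848.
Step 5 — Type: Im(Z) = 9.161 ⇒ lagging (phase φ = 10.0°).

PF = 0.9848 (lagging, φ = 10.0°)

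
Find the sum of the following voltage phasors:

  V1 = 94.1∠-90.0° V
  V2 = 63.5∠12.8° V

Step 1 — Convert each phasor to rectangular form:
  V1 = 94.1·(cos(-90.0°) + j·sin(-90.0°)) = 0 - j94.1 V
  V2 = 63.5·(cos(12.8°) + j·sin(12.8°)) = 61.92 + j14.07 V
Step 2 — Sum components: V_total = 61.92 - j80.03 V.
Step 3 — Convert to polar: |V_total| = 101.2 V, ∠V_total = -52.3°.

V_total = 101.2∠-52.3° V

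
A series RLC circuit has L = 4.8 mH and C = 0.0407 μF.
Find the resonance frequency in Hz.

Step 1 — Resonance condition Im(Z)=0 gives ω₀ = 1/√(LC).
Step 2 — ω₀ = 1/√(0.0048·4.07e-08) = 7.155e+04 rad/s.
Step 3 — f₀ = ω₀/(2π) = 1.139e+04 Hz.

f₀ = 1.139e+04 Hz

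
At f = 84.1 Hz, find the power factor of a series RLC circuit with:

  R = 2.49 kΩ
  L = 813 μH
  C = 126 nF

Step 1 — Angular frequency: ω = 2π·f = 2π·84.1 = 528.4 rad/s.
Step 2 — Component impedances:
  R: Z = R = 2490 Ω
  L: Z = jωL = j·528.4·0.000813 = 0 + j0.4296 Ω
  C: Z = 1/(jωC) = -j/(ω·C) = 0 - j1.502e+04 Ω
Step 3 — Series combination: Z_total = R + L + C = 2490 - j1.502e+04 Ω = 1.522e+04∠-80.6° Ω.
Step 4 — Power factor: PF = cos(φ) = Re(Z)/|Z| = 2490/1.522e+04 = 0.1636.
Step 5 — Type: Im(Z) = -1.502e+04 ⇒ leading (phase φ = -80.6°).

PF = 0.1636 (leading, φ = -80.6°)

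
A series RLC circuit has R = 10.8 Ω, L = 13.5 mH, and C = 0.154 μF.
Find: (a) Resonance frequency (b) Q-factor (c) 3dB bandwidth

Step 1 — Resonance: ω₀ = 1/√(LC) = 1/√(0.0135·1.54e-07) = 2.193e+04 rad/s.
Step 2 — f₀ = ω₀/(2π) = 3491 Hz.
Step 3 — Series Q: Q = ω₀L/R = 2.193e+04·0.0135/10.8 = 27.41.
Step 4 — Bandwidth: Δω = ω₀/Q = 800 rad/s; BW = Δω/(2π) = 127.3 Hz.

(a) f₀ = 3491 Hz  (b) Q = 27.41  (c) BW = 127.3 Hz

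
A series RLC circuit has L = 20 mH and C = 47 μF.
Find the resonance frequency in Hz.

Step 1 — Resonance condition Im(Z)=0 gives ω₀ = 1/√(LC).
Step 2 — ω₀ = 1/√(0.02·4.7e-05) = 1031 rad/s.
Step 3 — f₀ = ω₀/(2π) = 164.2 Hz.

f₀ = 164.2 Hz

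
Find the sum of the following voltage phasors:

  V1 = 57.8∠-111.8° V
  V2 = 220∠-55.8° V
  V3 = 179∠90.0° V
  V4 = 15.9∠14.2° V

Step 1 — Convert each phasor to rectangular form:
  V1 = 57.8·(cos(-111.8°) + j·sin(-111.8°)) = -21.47 - j53.67 V
  V2 = 220·(cos(-55.8°) + j·sin(-55.8°)) = 123.7 - j182 V
  V3 = 179·(cos(90.0°) + j·sin(90.0°)) = 0 + j179 V
  V4 = 15.9·(cos(14.2°) + j·sin(14.2°)) = 15.41 + j3.9 V
Step 2 — Sum components: V_total = 117.6 - j52.72 V.
Step 3 — Convert to polar: |V_total| = 128.9 V, ∠V_total = -24.1°.

V_total = 128.9∠-24.1° V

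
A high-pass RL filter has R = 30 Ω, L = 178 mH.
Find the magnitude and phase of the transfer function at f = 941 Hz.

Step 1 — Angular frequency: ω = 2π·941 = 5912 rad/s.
Step 2 — Transfer function: H(jω) = jωL/(R + jωL).
Step 3 — Numerator jωL = j·1052; denominator R + jωL = 30 + j1052.
Step 4 — H = 0.9992 + j0.02848.
Step 5 — Magnitude: |H| = 0.9996 (-0.0 dB); phase: φ = 1.6°.

|H| = 0.9996 (-0.0 dB), φ = 1.6°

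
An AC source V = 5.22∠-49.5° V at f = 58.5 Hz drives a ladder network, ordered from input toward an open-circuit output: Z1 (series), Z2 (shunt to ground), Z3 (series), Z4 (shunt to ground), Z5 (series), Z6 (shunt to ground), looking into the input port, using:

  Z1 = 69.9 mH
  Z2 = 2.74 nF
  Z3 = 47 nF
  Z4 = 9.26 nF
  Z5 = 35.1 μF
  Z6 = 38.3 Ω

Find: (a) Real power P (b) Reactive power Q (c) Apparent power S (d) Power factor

Step 1 — Angular frequency: ω = 2π·f = 2π·58.5 = 367.6 rad/s.
Step 2 — Component impedances:
  Z1: Z = jωL = j·367.6·0.0699 = 0 + j25.69 Ω
  Z2: Z = 1/(jωC) = -j/(ω·C) = 0 - j9.929e+05 Ω
  Z3: Z = 1/(jωC) = -j/(ω·C) = 0 - j5.789e+04 Ω
  Z4: Z = 1/(jωC) = -j/(ω·C) = 0 - j2.938e+05 Ω
  Z5: Z = 1/(jωC) = -j/(ω·C) = 0 - j77.51 Ω
  Z6: Z = R = 38.3 Ω
Step 3 — Ladder network (open output): work backward from the far end, alternating series and parallel combinations. Z_in = 34.17 - j5.474e+04 Ω = 5.474e+04∠-90.0° Ω.
Step 4 — Source phasor: V = 5.22∠-49.5° V = 3.39 - j3.969 V.
Step 5 — Current: I = V / Z = 7.255e-05 + j6.189e-05 A = 9.536e-05∠40.5° A.
Step 6 — Complex power: S = V·I* = 3.108e-07 - j0.0004978 VA.
Step 7 — Real power: P = Re(S) = 3.108e-07 W.
Step 8 — Reactive power: Q = Im(S) = -0.0004978 VAR.
Step 9 — Apparent power: |S| = 0.0004978 VA.
Step 10 — Power factor: PF = P/|S| = 0.0006243 (leading).

(a) P = 3.108e-07 W  (b) Q = -0.0004978 VAR  (c) S = 0.0004978 VA  (d) PF = 0.0006243 (leading)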